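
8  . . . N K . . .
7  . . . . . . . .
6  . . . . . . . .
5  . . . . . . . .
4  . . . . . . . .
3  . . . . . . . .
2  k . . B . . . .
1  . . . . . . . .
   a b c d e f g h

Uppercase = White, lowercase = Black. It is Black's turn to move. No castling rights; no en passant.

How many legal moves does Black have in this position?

Black to move; king on a2.
In check: no.
Legal moves: Kb3, Ka3, Kb2, Kb1, Ka1.
Count: 5.

5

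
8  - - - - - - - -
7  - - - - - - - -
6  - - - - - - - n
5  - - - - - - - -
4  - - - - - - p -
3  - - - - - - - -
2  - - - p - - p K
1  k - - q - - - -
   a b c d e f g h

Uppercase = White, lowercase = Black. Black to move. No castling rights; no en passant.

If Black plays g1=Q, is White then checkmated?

yes

After g1=Q: white king on h2; in check: yes, from the black queen on g1.
King squares — g1: attacked by Qd1; h1: attacked by Qg1; g2: attacked by Qg1; g3: attacked by Qg1; h3: attacked by Pg4.
White has no legal moves → checkmate.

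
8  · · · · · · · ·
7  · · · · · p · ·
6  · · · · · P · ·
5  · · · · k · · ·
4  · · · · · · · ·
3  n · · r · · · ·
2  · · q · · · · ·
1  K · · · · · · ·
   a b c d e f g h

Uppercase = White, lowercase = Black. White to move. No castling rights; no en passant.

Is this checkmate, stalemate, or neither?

White to move; white king on a1.
In check: no.
King squares — b1: attacked by Qc2; a2: attacked by Qc2; b2: attacked by Qc2.
Legal moves for White: none.
Not in check and no legal moves → stalemate.

stalemate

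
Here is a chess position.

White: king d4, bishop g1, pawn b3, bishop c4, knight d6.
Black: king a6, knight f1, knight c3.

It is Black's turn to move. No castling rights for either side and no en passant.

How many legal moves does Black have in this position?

Black to move; king on a6.
In check: yes, from the white bishop on c4.
Legal moves: Ka7, Kb6, Ka5, Nb5+.
Count: 4.

4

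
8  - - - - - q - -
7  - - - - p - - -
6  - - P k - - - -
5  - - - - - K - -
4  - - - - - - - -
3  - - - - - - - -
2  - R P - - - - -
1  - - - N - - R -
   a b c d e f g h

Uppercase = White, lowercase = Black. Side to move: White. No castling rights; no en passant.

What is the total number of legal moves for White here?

White to move; king on f5.
In check: yes, from the black queen on f8.
Legal moves: Kg6, Kg5, Kg4, Ke4.
Count: 4.

4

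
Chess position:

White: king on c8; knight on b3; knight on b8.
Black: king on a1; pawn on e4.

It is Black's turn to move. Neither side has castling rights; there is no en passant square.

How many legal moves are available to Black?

Black to move; king on a1.
In check: yes, from the white knight on b3.
Legal moves: Kb2, Ka2, Kb1.
Count: 3.

3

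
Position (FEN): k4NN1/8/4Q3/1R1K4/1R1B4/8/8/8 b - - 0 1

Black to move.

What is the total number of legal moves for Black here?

0

Black to move; king on a8.
In check: no.
Legal moves: none.
Count: 0.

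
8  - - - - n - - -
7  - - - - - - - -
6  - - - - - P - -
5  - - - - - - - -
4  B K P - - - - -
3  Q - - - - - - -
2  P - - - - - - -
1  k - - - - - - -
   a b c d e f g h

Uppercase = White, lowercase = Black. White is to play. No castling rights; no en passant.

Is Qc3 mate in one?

After Qc3: black king on a1; in check: yes, from the white queen on c3.
Black has 2 legal replies: Kxa2, Kb1.
In check but a legal move exists → not checkmate.

no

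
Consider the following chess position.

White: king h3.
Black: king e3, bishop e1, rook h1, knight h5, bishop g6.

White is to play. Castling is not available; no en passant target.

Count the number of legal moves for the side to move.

2

White to move; king on h3.
In check: yes, from the black rook on h1.
Legal moves: Kg4, Kg2.
Count: 2.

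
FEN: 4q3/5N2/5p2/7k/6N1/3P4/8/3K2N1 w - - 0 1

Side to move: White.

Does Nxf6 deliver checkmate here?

After Nxf6: black king on h5; in check: yes, from the white knight on f6.
Black has 2 legal replies: Kg6, Kh4.
In check but a legal move exists → not checkmate.

no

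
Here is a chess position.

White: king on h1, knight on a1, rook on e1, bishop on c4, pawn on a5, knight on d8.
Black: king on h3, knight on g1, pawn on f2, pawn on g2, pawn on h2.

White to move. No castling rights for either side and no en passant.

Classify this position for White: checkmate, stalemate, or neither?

checkmate

White to move; white king on h1.
In check: yes, from the black pawn on g2.
King squares — g1: attacked by Pf2; g2: attacked by Kh3; h2: attacked by Kh3.
Legal moves for White: none.
In check with no legal moves → checkmate.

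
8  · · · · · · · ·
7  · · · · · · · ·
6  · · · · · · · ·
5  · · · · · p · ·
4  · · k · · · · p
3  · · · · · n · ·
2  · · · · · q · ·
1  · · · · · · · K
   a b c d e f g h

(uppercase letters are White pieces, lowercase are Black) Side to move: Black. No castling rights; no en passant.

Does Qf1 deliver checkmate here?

yes

After Qf1: white king on h1; in check: yes, from the black queen on f1.
King squares — g1: attacked by Qf1; g2: attacked by Qf1; h2: attacked by Nf3.
White has no legal moves → checkmate.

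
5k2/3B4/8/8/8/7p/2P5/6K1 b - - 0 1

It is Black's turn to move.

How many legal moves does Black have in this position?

Black to move; king on f8.
In check: no.
Legal moves: Kg8, Kg7, Kf7, Ke7, h2+.
Count: 5.

5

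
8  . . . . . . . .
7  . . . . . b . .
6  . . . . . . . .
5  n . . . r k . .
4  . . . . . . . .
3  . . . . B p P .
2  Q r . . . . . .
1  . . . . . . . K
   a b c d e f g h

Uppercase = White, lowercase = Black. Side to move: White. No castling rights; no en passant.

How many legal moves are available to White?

24

White to move; king on h1.
In check: no.
Legal moves: Ba7, Bh6, Bb6, Bg5, Bc5, Bf4, Bd4, Bf2, Bd2, Bg1, Bc1, Qxf7+, Qe6+, Qd5, Qxa5, Qc4, Qa4, Qb3, Qa3, Qxb2, Qb1+, Qa1, Kg1, g4+.
Count: 24.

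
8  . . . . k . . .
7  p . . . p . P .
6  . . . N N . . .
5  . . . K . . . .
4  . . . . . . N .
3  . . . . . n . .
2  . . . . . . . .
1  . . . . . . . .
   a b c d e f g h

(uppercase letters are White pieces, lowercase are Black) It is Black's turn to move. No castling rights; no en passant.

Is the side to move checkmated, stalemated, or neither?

neither

Black to move; black king on e8.
In check: yes, from the white knight on d6.
Legal moves for Black: Kd7, exd6.
Black is in check but has 2 legal moves → neither.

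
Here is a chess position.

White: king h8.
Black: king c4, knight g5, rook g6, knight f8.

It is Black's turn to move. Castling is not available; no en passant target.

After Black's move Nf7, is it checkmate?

yes

After Nf7: white king on h8; in check: yes, from the black knight on f7.
King squares — g7: attacked by Rg6; h7: attacked by Nf8; g8: attacked by Rg6.
White has no legal moves → checkmate.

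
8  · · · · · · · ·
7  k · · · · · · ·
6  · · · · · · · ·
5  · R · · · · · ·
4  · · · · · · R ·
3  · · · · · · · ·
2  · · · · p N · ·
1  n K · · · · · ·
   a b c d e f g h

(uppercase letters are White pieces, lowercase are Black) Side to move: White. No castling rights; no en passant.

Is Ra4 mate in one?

After Ra4: black king on a7; in check: yes, from the white rook on a4.
King squares — a6: attacked by Ra4; b6: attacked by Rb5; b7: attacked by Rb5; a8: attacked by Ra4; b8: attacked by Rb5.
Black has no legal moves → checkmate.

yes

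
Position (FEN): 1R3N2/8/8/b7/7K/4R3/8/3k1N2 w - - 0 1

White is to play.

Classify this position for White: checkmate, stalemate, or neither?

White to move; white king on h4.
In check: no.
Legal moves for White include: Nh7, Nd7, Ng6, Ne6, Rbe8, Rd8+, Rc8, Ra8, Rb7, Rb6, Rb5, Rb4, Rbb3, Rb2, Rb1+, Kh5, Kg5, Kg4, ... (list truncated; more exist).
White has legal moves and is not in check → neither.

neither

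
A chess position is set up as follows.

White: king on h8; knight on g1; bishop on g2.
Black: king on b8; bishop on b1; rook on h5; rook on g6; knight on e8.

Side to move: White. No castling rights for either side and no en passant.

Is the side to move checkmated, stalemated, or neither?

White to move; white king on h8.
In check: yes, from the black rook on h5.
King squares — g7: attacked by Rg6; h7: attacked by Rh5; g8: attacked by Rg6.
Legal moves for White: none.
In check with no legal moves → checkmate.

checkmate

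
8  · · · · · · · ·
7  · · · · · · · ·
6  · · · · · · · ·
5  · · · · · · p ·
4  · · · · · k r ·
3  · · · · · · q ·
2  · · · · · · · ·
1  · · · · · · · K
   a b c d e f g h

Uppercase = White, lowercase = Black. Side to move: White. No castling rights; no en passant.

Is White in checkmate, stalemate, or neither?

White to move; white king on h1.
In check: no.
King squares — g1: attacked by Qg3; g2: attacked by Qg3; h2: attacked by Qg3.
Legal moves for White: none.
Not in check and no legal moves → stalemate.

stalemate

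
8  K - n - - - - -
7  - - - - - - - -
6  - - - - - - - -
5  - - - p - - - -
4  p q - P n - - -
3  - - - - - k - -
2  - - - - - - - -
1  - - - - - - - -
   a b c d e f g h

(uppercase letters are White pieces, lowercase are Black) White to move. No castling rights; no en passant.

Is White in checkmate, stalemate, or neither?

stalemate

White to move; white king on a8.
In check: no.
King squares — a7: attacked by Nc8; b7: attacked by Qb4; b8: attacked by Qb4.
Legal moves for White: none.
Not in check and no legal moves → stalemate.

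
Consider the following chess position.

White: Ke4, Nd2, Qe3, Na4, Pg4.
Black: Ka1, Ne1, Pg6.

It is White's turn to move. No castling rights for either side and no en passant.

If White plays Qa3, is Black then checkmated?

After Qa3: black king on a1; in check: yes, from the white queen on a3.
King squares — b1: attacked by Nd2; a2: attacked by Qa3; b2: attacked by Qa3.
Black has no legal moves → checkmate.

yes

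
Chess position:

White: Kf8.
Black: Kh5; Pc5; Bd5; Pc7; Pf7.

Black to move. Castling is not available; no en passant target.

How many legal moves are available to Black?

Black to move; king on h5.
In check: no.
Legal moves: Kh6, Kg6, Kg5, Kh4, Kg4, Ba8, Bb7, Be6, Bc6, Be4, Bc4, Bf3, Bb3, Bg2, Ba2, Bh1, f6, c6, c4, f5.
Count: 20.

20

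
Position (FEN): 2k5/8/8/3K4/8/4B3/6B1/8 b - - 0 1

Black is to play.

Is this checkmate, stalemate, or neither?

neither

Black to move; black king on c8.
In check: no.
Legal moves for Black: Kd8, Kb8, Kd7, Kc7, Kb7.
Black has 5 legal moves and is not in check → neither.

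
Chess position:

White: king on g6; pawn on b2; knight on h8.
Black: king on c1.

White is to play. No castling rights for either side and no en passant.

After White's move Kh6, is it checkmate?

After Kh6: black king on c1; in check: no.
Black is not in check, so this cannot be checkmate.

no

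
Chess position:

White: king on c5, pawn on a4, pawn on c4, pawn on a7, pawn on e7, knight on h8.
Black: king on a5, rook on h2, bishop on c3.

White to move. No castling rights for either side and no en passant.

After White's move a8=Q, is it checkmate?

yes

After a8=Q: black king on a5; in check: yes, from the white queen on a8.
King squares — a4: attacked by Qa8; b4: attacked by Kc5; b5: attacked by Pa4; a6: attacked by Qa8; b6: attacked by Kc5.
Black has no legal moves → checkmate.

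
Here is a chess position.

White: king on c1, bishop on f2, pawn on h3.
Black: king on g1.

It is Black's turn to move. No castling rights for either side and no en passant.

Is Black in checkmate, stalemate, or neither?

Black to move; black king on g1.
In check: yes, from the white bishop on f2.
Legal moves for Black: Kh2, Kg2, Kxf2, Kh1, Kf1.
Black is in check but has 5 legal moves → neither.

neither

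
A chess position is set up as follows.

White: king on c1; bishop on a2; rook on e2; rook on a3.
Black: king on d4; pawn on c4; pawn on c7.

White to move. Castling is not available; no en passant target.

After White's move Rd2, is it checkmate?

After Rd2: black king on d4; in check: yes, from the white rook on d2.
Black has 3 legal replies: Ke5, Kc5, Ke4.
In check but a legal move exists → not checkmate.

no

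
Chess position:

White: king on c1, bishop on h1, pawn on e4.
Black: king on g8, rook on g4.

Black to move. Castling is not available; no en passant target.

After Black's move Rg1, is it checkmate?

After Rg1: white king on c1; in check: yes, from the black rook on g1.
White has 3 legal replies: Kd2, Kc2, Kb2.
In check but a legal move exists → not checkmate.

no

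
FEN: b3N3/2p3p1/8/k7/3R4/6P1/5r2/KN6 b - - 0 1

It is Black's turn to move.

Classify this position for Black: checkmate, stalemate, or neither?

Black to move; black king on a5.
In check: no.
Legal moves for Black include: Bb7, Bc6, Bd5, Be4, Bf3, Bg2, Bh1, Kb6, Ka6, Kb5, Rf8, Rf7, Rf6, Rf5, Rf4, Rf3, Rh2, Rg2, ... (list truncated; more exist).
Black has legal moves and is not in check → neither.

neither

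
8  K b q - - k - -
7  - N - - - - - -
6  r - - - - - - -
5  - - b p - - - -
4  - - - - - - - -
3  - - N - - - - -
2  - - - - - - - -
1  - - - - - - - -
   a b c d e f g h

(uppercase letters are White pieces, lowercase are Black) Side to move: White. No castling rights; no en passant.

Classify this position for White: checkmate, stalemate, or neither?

White to move; white king on a8.
In check: yes, from the black rook on a6.
King squares — a7: attacked by Bc5; b7: own knight; b8: attacked by Qc8.
Legal moves for White: none.
In check with no legal moves → checkmate.

checkmate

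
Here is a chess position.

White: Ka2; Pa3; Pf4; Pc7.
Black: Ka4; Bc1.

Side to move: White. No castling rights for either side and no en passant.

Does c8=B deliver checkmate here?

After c8=B: black king on a4; in check: no.
Black is not in check, so this cannot be checkmate.

no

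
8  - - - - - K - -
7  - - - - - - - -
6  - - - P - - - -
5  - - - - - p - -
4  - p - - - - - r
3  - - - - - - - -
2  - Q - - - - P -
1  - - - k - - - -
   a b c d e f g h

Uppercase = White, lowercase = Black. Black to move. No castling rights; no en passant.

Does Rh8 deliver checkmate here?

After Rh8: white king on f8; in check: yes, from the black rook on h8.
White has 4 legal replies: Kg7, Kf7, Ke7, Qxh8.
In check but a legal move exists → not checkmate.

no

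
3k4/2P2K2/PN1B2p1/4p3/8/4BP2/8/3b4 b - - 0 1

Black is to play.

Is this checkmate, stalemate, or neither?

checkmate

Black to move; black king on d8.
In check: yes, from the white pawn on c7.
King squares — c7: attacked by Bd6; d7: attacked by Nb6; e7: attacked by Bd6; c8: attacked by Nb6; e8: attacked by Kf7.
Legal moves for Black: none.
In check with no legal moves → checkmate.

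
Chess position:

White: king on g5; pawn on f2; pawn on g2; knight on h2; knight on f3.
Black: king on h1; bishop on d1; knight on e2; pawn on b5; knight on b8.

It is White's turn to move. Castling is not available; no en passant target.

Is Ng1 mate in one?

After Ng1: black king on h1; in check: no.
Black is not in check, so this cannot be checkmate.

no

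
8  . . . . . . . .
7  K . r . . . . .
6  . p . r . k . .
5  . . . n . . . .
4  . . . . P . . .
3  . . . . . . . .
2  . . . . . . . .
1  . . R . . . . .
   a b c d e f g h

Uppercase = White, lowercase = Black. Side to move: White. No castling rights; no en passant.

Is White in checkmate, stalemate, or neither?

neither

White to move; white king on a7.
In check: yes, from the black rook on c7.
King squares — a6: available; b6: attacked by Nd5; b7: attacked by Rc7; a8: available; b8: available.
Legal moves for White: Kb8, Ka8, Ka6, Rxc7.
White is in check but has 4 legal moves → neither.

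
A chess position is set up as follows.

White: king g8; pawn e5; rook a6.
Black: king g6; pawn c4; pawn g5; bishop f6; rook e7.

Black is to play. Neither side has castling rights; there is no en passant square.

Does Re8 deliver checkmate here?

After Re8: white king on g8; in check: yes, from the black rook on e8.
King squares — f7: attacked by Kg6; g7: attacked by Bf6; h7: attacked by Kg6; f8: attacked by Re8; h8: attacked by Bf6.
White has no legal moves → checkmate.

yes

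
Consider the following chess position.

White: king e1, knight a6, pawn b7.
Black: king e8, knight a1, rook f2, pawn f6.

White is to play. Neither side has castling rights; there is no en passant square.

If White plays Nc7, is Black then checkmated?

no

After Nc7: black king on e8; in check: yes, from the white knight on c7.
Black has 5 legal replies: Kf8, Kd8, Kf7, Ke7, Kd7.
In check but a legal move exists → not checkmate.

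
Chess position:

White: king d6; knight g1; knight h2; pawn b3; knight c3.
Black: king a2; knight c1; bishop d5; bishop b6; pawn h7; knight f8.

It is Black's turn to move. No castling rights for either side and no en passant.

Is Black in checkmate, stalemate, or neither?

neither

Black to move; black king on a2.
In check: yes, from the white knight on c3.
King squares — a1: available; b1: attacked by Nc3; b2: available; a3: available; b3: available.
Legal moves for Black: Kxb3, Ka3, Kb2, Ka1.
Black is in check but has 4 legal moves → neither.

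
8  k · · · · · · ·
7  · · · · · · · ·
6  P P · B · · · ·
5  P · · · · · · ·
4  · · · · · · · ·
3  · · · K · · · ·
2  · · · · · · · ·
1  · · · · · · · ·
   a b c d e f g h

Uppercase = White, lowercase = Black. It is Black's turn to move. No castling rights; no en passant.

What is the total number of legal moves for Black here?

0

Black to move; king on a8.
In check: no.
Legal moves: none.
Count: 0.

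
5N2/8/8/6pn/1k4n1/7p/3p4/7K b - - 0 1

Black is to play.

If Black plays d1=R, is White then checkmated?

After d1=R: white king on h1; in check: yes, from the black rook on d1.
King squares — g1: attacked by Rd1; g2: attacked by Ph3; h2: attacked by Ng4.
White has no legal moves → checkmate.

yes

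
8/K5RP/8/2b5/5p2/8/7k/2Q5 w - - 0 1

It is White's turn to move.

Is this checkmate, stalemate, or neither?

White to move; white king on a7.
In check: yes, from the black bishop on c5.
King squares — a6: available; b6: attacked by Bc5; b7: available; a8: available; b8: available.
Legal moves for White: Kb8, Ka8, Kb7, Ka6, Qxc5.
White is in check but has 5 legal moves → neither.

neither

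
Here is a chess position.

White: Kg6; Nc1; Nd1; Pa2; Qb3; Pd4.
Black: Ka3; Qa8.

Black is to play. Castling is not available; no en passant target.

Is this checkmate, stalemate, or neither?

checkmate

Black to move; black king on a3.
In check: yes, from the white queen on b3.
King squares — a2: attacked by Nc1; b2: attacked by Nd1; b3: attacked by Nc1; a4: attacked by Qb3; b4: attacked by Qb3.
Legal moves for Black: none.
In check with no legal moves → checkmate.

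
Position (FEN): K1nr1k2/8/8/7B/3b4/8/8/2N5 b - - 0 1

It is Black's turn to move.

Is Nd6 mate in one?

yes

After Nd6: white king on a8; in check: yes, from the black rook on d8.
King squares — a7: attacked by Bd4; b7: attacked by Nd6; b8: attacked by Rd8.
White has no legal moves → checkmate.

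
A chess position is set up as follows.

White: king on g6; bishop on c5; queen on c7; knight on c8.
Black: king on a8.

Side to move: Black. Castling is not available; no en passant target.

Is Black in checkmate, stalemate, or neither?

stalemate

Black to move; black king on a8.
In check: no.
King squares — a7: attacked by Bc5; b7: attacked by Qc7; b8: attacked by Qc7.
Legal moves for Black: none.
Not in check and no legal moves → stalemate.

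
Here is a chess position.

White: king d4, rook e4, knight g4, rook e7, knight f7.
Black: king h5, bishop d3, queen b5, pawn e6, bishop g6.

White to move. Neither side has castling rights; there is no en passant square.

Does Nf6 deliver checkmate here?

After Nf6: black king on h5; in check: yes, from the white knight on f6.
King squares — g4: attacked by Re4; h4: attacked by Re4; g5: attacked by Nf7; g6: own bishop; h6: attacked by Nf7.
Black has no legal moves → checkmate.

yes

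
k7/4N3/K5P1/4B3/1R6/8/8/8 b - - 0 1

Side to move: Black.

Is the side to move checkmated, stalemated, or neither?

stalemate

Black to move; black king on a8.
In check: no.
King squares — a7: attacked by Ka6; b7: attacked by Rb4; b8: attacked by Rb4.
Legal moves for Black: none.
Not in check and no legal moves → stalemate.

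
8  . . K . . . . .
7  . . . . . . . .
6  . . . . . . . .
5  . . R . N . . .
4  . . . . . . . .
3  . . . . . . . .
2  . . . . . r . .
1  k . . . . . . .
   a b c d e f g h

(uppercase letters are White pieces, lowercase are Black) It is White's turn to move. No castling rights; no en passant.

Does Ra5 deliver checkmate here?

no

After Ra5: black king on a1; in check: yes, from the white rook on a5.
Black has 3 legal replies: Kb2, Kb1, Ra2.
In check but a legal move exists → not checkmate.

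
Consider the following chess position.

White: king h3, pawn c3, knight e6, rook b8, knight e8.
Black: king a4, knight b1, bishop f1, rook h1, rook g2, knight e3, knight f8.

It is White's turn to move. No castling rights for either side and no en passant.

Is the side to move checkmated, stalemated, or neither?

White to move; white king on h3.
In check: yes, from the black rook on h1.
King squares — g2: attacked by Bf1; h2: attacked by Rh1; g3: attacked by Rg2; g4: attacked by Rg2; h4: attacked by Rh1.
Legal moves for White: none.
In check with no legal moves → checkmate.

checkmate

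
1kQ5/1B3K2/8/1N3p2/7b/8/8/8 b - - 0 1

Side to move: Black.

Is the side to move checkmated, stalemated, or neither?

Black to move; black king on b8.
In check: yes, from the white queen on c8.
King squares — a7: attacked by Nb5; b7: attacked by Qc8; c7: attacked by Nb5; a8: attacked by Bb7; c8: attacked by Bb7.
Legal moves for Black: none.
In check with no legal moves → checkmate.

checkmate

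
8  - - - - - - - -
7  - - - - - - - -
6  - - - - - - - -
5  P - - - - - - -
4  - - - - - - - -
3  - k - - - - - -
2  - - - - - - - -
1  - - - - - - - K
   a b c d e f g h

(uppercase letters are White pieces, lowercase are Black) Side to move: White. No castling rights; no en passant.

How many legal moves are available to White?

4

White to move; king on h1.
In check: no.
Legal moves: Kh2, Kg2, Kg1, a6.
Count: 4.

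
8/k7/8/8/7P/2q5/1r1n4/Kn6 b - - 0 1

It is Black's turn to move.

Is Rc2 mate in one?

yes

After Rc2: white king on a1; in check: yes, from the black queen on c3.
King squares — b1: attacked by Nd2; a2: attacked by Rc2; b2: attacked by Rc2.
White has no legal moves → checkmate.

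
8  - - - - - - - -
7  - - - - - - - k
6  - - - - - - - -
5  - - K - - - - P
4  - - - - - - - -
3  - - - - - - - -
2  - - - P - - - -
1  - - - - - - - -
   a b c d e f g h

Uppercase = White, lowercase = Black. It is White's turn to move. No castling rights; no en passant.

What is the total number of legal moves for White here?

11

White to move; king on c5.
In check: no.
Legal moves: Kd6, Kc6, Kb6, Kd5, Kb5, Kd4, Kc4, Kb4, h6, d3, d4.
Count: 11.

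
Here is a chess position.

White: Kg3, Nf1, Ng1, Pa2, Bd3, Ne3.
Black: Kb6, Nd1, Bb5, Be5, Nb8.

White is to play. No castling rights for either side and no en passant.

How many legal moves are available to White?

5

White to move; king on g3.
In check: yes, from the black bishop on e5.
Legal moves: Kh4, Kg4, Kh3, Kf3, Kg2.
Count: 5.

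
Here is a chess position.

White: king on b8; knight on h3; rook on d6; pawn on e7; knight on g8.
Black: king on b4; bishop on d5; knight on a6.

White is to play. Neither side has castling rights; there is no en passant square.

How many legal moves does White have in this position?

White to move; king on b8.
In check: yes, from the black knight on a6.
Legal moves: Kc8, Ka7, Rxa6.
Count: 3.

3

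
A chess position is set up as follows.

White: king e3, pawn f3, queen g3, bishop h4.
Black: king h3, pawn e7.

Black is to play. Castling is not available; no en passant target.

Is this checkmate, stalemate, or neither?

Black to move; black king on h3.
In check: yes, from the white queen on g3.
King squares — g2: attacked by Qg3; h2: attacked by Qg3; g3: attacked by Bh4; g4: attacked by Pf3; h4: attacked by Qg3.
Legal moves for Black: none.
In check with no legal moves → checkmate.

checkmate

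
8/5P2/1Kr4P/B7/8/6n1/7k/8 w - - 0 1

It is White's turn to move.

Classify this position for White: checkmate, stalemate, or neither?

White to move; white king on b6.
In check: yes, from the black rook on c6.
King squares — a5: own bishop; b5: available; c5: attacked by Rc6; a6: attacked by Rc6; c6: available; a7: available; b7: available; c7: attacked by Rc6.
Legal moves for White: Kb7, Ka7, Kxc6, Kb5.
White is in check but has 4 legal moves → neither.

neither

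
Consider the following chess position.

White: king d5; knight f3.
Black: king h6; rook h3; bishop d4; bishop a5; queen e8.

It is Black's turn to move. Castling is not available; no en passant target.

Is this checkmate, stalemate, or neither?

neither

Black to move; black king on h6.
In check: no.
Legal moves for Black include: Qh8, Qg8+, Qf8, Qd8+, Qc8, Qb8, Qa8+, Qf7+, Qe7, Qd7+, Qg6, Qe6+, Qc6+, Qh5+, Qe5+, Qb5+, Qe4+, Qa4, ... (list truncated; more exist).
Black has legal moves and is not in check → neither.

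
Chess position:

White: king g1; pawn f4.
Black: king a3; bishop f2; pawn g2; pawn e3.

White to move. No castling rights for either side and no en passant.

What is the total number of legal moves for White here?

White to move; king on g1.
In check: yes, from the black bishop on f2.
Legal moves: Kh2, Kxg2.
Count: 2.

2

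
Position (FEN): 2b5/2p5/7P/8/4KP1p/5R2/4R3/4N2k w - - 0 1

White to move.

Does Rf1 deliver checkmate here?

After Rf1: black king on h1; in check: yes, from the white rook on f1.
King squares — g1: attacked by Rf1; g2: attacked by Ne1; h2: attacked by Re2.
Black has no legal moves → checkmate.

yes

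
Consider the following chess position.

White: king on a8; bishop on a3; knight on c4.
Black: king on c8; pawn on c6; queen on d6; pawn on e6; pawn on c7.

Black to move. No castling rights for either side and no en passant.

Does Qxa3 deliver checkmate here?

After Qxa3: white king on a8; in check: yes, from the black queen on a3.
White has 2 legal replies: Na5, Nxa3.
In check but a legal move exists → not checkmate.

no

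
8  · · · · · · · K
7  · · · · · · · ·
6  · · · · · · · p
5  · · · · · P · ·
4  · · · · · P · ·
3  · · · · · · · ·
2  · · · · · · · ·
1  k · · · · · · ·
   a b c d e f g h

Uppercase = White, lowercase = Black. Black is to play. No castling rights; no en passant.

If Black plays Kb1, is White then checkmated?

no

After Kb1: white king on h8; in check: no.
White is not in check, so this cannot be checkmate.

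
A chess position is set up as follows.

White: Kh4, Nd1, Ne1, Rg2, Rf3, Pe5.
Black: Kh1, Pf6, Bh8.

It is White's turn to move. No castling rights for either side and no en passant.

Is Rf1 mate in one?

After Rf1: black king on h1; in check: yes, from the white rook on f1.
King squares — g1: attacked by Rf1; g2: attacked by Ne1; h2: attacked by Rg2.
Black has no legal moves → checkmate.

yes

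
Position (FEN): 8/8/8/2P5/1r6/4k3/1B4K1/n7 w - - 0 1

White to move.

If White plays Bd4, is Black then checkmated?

no

After Bd4: black king on e3; in check: yes, from the white bishop on d4.
Black has 7 legal replies: Kf4, Ke4, Kxd4, Kd3, Ke2, Kd2, Rxd4.
In check but a legal move exists → not checkmate.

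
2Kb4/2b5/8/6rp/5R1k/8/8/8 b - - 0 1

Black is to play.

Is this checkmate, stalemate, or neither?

neither

Black to move; black king on h4.
In check: yes, from the white rook on f4.
King squares — g3: available; h3: available; g4: attacked by Rf4; g5: own rook; h5: own pawn.
Legal moves for Black: Kh3, Kg3, Bxf4, Rg4.
Black is in check but has 4 legal moves → neither.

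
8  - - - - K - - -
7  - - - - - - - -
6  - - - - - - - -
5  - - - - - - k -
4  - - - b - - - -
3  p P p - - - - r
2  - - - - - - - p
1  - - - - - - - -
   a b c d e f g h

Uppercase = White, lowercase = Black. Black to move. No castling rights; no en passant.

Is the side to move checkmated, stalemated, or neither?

Black to move; black king on g5.
In check: no.
Legal moves for Black include: Kh6, Kg6, Kf6, Kh5, Kf5, Kh4, Kg4, Kf4, Bh8, Bg7, Ba7, Bf6, Bb6, Be5, Bc5, Be3, Bf2, Bg1, ... (list truncated; more exist).
Black has legal moves and is not in check → neither.

neither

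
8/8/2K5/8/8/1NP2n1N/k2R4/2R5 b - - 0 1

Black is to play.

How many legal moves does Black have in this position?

Black to move; king on a2.
In check: yes, from the white rook on d2.
Legal moves: Kxb3, Ka3, Nxd2.
Count: 3.

3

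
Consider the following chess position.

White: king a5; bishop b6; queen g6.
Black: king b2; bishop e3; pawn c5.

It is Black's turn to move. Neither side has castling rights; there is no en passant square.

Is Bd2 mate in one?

After Bd2: white king on a5; in check: yes, from the black bishop on d2.
White has 3 legal replies: Ka6, Kb5, Ka4.
In check but a legal move exists → not checkmate.

no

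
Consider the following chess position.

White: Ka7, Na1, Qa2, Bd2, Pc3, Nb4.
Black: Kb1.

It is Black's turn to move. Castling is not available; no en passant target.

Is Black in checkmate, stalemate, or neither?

checkmate

Black to move; black king on b1.
In check: yes, from the white queen on a2.
King squares — a1: attacked by Qa2; c1: attacked by Bd2; a2: attacked by Nb4; b2: attacked by Qa2; c2: attacked by Na1.
Legal moves for Black: none.
In check with no legal moves → checkmate.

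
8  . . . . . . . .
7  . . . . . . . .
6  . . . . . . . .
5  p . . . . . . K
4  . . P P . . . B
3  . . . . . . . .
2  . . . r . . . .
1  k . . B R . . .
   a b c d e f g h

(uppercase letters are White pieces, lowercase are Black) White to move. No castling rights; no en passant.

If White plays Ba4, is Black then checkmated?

After Ba4: black king on a1; in check: yes, from the white rook on e1.
Black has 3 legal replies: Kb2, Ka2, Rd1.
In check but a legal move exists → not checkmate.

no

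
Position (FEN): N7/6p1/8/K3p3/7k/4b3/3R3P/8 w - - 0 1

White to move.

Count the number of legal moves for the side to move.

White to move; king on a5.
In check: no.
Legal moves: Nc7, Nb6, Ka6, Kb5, Kb4, Ka4, Rd8, Rd7, Rd6, Rd5, Rd4+, Rd3, Rg2, Rf2, Re2, Rc2, Rb2, Ra2, Rd1, h3.
Count: 20.

20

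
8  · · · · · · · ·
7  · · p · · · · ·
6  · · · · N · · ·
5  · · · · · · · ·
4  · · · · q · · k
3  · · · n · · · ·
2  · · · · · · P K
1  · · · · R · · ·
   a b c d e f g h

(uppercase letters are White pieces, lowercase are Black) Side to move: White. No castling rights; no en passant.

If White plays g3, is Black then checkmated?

no

After g3: black king on h4; in check: yes, from the white pawn on g3.
Black has 2 legal replies: Kh5, Kg4.
In check but a legal move exists → not checkmate.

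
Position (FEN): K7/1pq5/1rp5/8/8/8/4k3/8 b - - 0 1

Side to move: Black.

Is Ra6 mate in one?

After Ra6: white king on a8; in check: yes, from the black rook on a6.
King squares — a7: attacked by Ra6; b7: attacked by Qc7; b8: attacked by Qc7.
White has no legal moves → checkmate.

yes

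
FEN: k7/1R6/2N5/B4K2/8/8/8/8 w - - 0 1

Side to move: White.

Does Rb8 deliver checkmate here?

yes

After Rb8: black king on a8; in check: yes, from the white rook on b8.
King squares — a7: attacked by Nc6; b7: attacked by Rb8; b8: attacked by Nc6.
Black has no legal moves → checkmate.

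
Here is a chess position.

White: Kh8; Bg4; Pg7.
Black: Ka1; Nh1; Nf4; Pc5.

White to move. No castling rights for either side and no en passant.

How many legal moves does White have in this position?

White to move; king on h8.
In check: no.
Legal moves: Kg8, Kh7, Bc8, Bd7, Be6, Bh5, Bf5, Bh3, Bf3, Be2, Bd1, g8=Q, g8=R, g8=B, g8=N.
Count: 15.

15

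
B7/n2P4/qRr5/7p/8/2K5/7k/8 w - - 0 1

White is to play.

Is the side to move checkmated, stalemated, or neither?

neither

White to move; white king on c3.
In check: yes, from the black rook on c6.
King squares — b2: available; c2: attacked by Rc6; d2: available; b3: available; d3: attacked by Qa6; b4: available; c4: attacked by Qa6; d4: available.
Legal moves for White: Kd4, Kb4, Kb3, Kd2, Kb2, Bxc6, Rxc6.
White is in check but has 7 legal moves → neither.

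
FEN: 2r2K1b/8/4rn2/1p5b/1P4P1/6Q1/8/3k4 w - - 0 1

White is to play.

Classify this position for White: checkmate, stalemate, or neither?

checkmate

White to move; white king on f8.
In check: yes, from the black rook on c8.
King squares — e7: attacked by Re6; f7: attacked by Bh5; g7: attacked by Bh8; e8: attacked by Bh5; g8: attacked by Nf6.
Legal moves for White: none.
In check with no legal moves → checkmate.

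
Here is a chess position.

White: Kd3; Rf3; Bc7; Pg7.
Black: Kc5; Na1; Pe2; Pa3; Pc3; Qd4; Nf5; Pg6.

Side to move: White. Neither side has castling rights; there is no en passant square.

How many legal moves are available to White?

White to move; king on d3.
In check: yes, from the black queen on d4.
Legal moves: Kxe2.
Count: 1.

1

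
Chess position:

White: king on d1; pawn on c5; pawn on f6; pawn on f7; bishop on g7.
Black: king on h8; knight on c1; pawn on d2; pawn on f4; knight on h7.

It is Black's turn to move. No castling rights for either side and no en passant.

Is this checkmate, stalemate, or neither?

checkmate

Black to move; black king on h8.
In check: yes, from the white bishop on g7.
King squares — g7: attacked by Pf6; h7: own knight; g8: attacked by Pf7.
Legal moves for Black: none.
In check with no legal moves → checkmate.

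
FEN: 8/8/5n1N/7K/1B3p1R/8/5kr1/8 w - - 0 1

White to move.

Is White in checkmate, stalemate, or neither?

White to move; white king on h5.
In check: yes, from the black knight on f6.
King squares — g4: attacked by Rg2; h4: own rook; g5: attacked by Rg2; g6: attacked by Rg2; h6: own knight.
Legal moves for White: none.
In check with no legal moves → checkmate.

checkmate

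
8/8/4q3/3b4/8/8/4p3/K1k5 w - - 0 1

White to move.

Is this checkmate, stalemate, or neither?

White to move; white king on a1.
In check: no.
King squares — b1: attacked by Kc1; a2: attacked by Bd5; b2: attacked by Kc1.
Legal moves for White: none.
Not in check and no legal moves → stalemate.

stalemate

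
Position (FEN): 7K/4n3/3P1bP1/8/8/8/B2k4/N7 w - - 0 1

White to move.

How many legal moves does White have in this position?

2

White to move; king on h8.
In check: yes, from the black bishop on f6.
Legal moves: Kh7, g7.
Count: 2.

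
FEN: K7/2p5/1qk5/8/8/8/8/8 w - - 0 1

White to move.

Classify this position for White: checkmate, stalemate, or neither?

White to move; white king on a8.
In check: no.
King squares — a7: attacked by Qb6; b7: attacked by Qb6; b8: attacked by Qb6.
Legal moves for White: none.
Not in check and no legal moves → stalemate.

stalemate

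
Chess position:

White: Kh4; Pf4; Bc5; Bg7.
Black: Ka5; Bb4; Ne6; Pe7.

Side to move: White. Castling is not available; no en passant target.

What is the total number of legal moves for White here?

23

White to move; king on h4.
In check: no.
Legal moves: Bh8, Bf8, Bh6, Bf6, Be5, Bgd4, Bc3, Bb2, Ba1, Bxe7, Ba7, Bd6, Bb6+, Bcd4, Bxb4+, Be3, Bf2, Bg1, Kh5, Kg4, Kh3, Kg3, f5.
Count: 23.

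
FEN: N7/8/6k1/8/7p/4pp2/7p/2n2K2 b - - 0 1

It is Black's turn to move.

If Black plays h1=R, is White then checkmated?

After h1=R: white king on f1; in check: yes, from the black rook on h1.
King squares — e1: attacked by Rh1; g1: attacked by Rh1; e2: attacked by Nc1; f2: attacked by Pe3; g2: attacked by Pf3.
White has no legal moves → checkmate.

yes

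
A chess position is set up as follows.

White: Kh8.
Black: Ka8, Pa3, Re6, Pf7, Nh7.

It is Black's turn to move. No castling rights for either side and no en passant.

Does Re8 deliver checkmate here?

After Re8: white king on h8; in check: yes, from the black rook on e8.
White has 2 legal replies: Kxh7, Kg7.
In check but a legal move exists → not checkmate.

no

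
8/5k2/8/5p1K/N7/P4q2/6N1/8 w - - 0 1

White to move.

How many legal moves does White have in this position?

3

White to move; king on h5.
In check: yes, from the black queen on f3.
Legal moves: Kh6, Kg5, Kh4.
Count: 3.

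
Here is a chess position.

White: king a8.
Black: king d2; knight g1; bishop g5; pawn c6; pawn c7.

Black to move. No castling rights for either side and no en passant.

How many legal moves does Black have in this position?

19

Black to move; king on d2.
In check: no.
Legal moves: Bd8, Be7, Bh6, Bf6, Bh4, Bf4, Be3, Ke3, Kd3, Kc3, Ke2, Kc2, Ke1, Kd1, Kc1, Nh3, Nf3, Ne2, c5.
Count: 19.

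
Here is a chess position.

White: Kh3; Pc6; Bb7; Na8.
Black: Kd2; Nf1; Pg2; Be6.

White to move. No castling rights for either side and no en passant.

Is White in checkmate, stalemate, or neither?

White to move; white king on h3.
In check: yes, from the black bishop on e6.
King squares — g2: available; h2: attacked by Nf1; g3: attacked by Nf1; g4: attacked by Be6; h4: available.
Legal moves for White: Kh4, Kxg2.
White is in check but has 2 legal moves → neither.

neither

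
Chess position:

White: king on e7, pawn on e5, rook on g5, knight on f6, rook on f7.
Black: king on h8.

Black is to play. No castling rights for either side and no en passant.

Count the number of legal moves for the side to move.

Black to move; king on h8.
In check: no.
Legal moves: none.
Count: 0.

0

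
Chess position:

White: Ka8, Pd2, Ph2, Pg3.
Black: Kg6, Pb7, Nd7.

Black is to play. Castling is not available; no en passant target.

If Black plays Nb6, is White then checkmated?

no

After Nb6: white king on a8; in check: yes, from the black knight on b6.
White has 3 legal replies: Kb8, Kxb7, Ka7.
In check but a legal move exists → not checkmate.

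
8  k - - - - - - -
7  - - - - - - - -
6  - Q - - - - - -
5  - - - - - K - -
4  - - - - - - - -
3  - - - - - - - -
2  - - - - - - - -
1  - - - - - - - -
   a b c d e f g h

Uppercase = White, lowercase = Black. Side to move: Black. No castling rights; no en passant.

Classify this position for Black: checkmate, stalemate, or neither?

stalemate

Black to move; black king on a8.
In check: no.
King squares — a7: attacked by Qb6; b7: attacked by Qb6; b8: attacked by Qb6.
Legal moves for Black: none.
Not in check and no legal moves → stalemate.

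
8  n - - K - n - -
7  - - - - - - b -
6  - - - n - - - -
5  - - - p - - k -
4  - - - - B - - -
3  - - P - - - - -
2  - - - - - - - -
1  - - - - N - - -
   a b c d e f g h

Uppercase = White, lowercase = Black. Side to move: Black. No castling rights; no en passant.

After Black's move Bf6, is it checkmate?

yes

After Bf6: white king on d8; in check: yes, from the black bishop on f6.
King squares — c7: attacked by Na8; d7: attacked by Nf8; e7: attacked by Bf6; c8: attacked by Nd6; e8: attacked by Nd6.
White has no legal moves → checkmate.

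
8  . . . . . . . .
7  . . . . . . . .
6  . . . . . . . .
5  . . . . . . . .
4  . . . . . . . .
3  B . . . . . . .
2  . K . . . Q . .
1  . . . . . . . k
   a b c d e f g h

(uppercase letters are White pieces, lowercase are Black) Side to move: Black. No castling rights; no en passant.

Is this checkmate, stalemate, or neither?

Black to move; black king on h1.
In check: no.
King squares — g1: attacked by Qf2; g2: attacked by Qf2; h2: attacked by Qf2.
Legal moves for Black: none.
Not in check and no legal moves → stalemate.

stalemate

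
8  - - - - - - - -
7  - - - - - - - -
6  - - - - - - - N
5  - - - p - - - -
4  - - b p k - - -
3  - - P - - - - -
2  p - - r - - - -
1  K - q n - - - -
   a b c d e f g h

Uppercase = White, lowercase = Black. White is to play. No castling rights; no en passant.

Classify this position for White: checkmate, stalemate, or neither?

White to move; white king on a1.
In check: yes, from the black queen on c1.
King squares — b1: attacked by Qc1; a2: attacked by Rd2; b2: attacked by Qc1.
Legal moves for White: none.
In check with no legal moves → checkmate.

checkmate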